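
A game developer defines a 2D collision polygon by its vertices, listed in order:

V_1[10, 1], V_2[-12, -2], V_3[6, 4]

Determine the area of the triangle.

Apply Gauss's area formula: 2A = Σ (x_i·y_{i+1} − x_{i+1}·y_i), indices taken mod 3.
Σ = (-8) + (-36) + (-34) = -78
Area = |Σ|/2 = 39.

39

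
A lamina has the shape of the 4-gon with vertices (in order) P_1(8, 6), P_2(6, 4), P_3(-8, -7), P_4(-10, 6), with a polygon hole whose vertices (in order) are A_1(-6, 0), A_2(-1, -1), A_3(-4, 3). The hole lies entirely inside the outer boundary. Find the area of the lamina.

111.5

Outer boundary:
Σ = (-4) + (-10) + (-118) + (-108) = -240
Area = |Σ|/2 = 120.
Hole:
Apply Gauss's area formula: 2A = Σ (x_i·y_{i+1} − x_{i+1}·y_i), indices taken mod 3.
Σ = (6) + (-7) + (18) = 17
Area = |Σ|/2 = 8.5.
Net area = 120 − 8.5 = 111.5.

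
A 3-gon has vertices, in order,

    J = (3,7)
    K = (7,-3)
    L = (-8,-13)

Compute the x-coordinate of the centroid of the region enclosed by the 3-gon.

Apply Gauss's area formula. First the cross-terms c_i = x_i·y_{i+1} − x_{i+1}·y_i:
  -58, -115, -17  ⇒  2A = -190, A = -95.
Then Σ (x_i + x_{i+1})·c_i = -380, so x̄ = -380 / (6·(-95)) = 2/3.

2/3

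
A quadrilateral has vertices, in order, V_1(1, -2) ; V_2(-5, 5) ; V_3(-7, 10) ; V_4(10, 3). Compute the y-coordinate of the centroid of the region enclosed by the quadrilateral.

153/41

Apply Gauss's area formula. First the cross-terms c_i = x_i·y_{i+1} − x_{i+1}·y_i:
  -5, -15, -121, -23  ⇒  2A = -164, A = -82.
Then Σ (y_i + y_{i+1})·c_i = -1836, so ȳ = -1836 / (6·(-82)) = 153/41.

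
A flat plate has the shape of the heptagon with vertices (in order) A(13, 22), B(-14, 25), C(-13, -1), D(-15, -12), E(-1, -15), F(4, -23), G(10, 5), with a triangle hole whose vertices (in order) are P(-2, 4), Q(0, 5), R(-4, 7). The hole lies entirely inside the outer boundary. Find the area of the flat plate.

Outer boundary:
Apply the shoelace formula: 2A = Σ (x_i·y_{i+1} − x_{i+1}·y_i), indices taken mod 7.
A→B: (13)(25) − (-14)(22) = 633
B→C: (-14)(-1) − (-13)(25) = 339
C→D: (-13)(-12) − (-15)(-1) = 141
D→E: (-15)(-15) − (-1)(-12) = 213
E→F: (-1)(-23) − (4)(-15) = 83
F→G: (4)(5) − (10)(-23) = 250
G→A: (10)(22) − (13)(5) = 155
Σ = 1814
Area = |Σ|/2 = 907.
Hole:
Σ = (-10) + (20) + (-2) = 8
Area = |Σ|/2 = 4.
Net area = 907 − 4 = 903.

903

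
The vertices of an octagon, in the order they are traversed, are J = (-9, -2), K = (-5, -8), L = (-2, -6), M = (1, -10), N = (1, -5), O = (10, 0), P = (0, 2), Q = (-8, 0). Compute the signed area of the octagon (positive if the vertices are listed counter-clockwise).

104.5

Apply the surveyor's formula: 2A = Σ (x_i·y_{i+1} − x_{i+1}·y_i), indices taken mod 8.
Σ = (62) + (14) + (26) + (5) + (50) + (20) + (16) + (16) = 209
Signed area = Σ/2 = 104.5 (positive ⇒ counter-clockwise traversal).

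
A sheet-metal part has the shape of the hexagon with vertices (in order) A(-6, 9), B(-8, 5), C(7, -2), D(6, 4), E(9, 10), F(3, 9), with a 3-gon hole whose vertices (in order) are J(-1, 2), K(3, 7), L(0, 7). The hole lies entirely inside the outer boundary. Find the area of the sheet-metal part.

Outer boundary:
Apply Gauss's area formula: 2A = Σ (x_i·y_{i+1} − x_{i+1}·y_i), indices taken mod 6.
Cross-terms: 42, -19, 40, 24, 51, 81  ⇒  Σ = 219
Area = |Σ|/2 = 109.5.
Hole:
Apply the shoelace (surveyor's) formula: 2A = Σ (x_i·y_{i+1} − x_{i+1}·y_i), indices taken mod 3.
J→K: (-1)(7) − (3)(2) = -13
K→L: (3)(7) − (0)(7) = 21
L→J: (0)(2) − (-1)(7) = 7
Σ = 15
Area = |Σ|/2 = 7.5.
Net area = 109.5 − 7.5 = 102.

102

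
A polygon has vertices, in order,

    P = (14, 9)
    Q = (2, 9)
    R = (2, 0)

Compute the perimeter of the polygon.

36

|PQ| = √((-12)² + (0)²) = √144 = 12
|QR| = √((0)² + (-9)²) = √81 = 9
|RP| = √((12)² + (9)²) = √225 = 15
Perimeter = 12 + 9 + 15 = 36.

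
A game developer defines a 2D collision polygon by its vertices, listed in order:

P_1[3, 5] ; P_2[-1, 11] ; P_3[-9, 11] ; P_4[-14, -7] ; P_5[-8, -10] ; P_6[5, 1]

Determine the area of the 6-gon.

245.5

Apply the shoelace formula: 2A = Σ (x_i·y_{i+1} − x_{i+1}·y_i), indices taken mod 6.
P_1→P_2: (3)(11) − (-1)(5) = 38
P_2→P_3: (-1)(11) − (-9)(11) = 88
P_3→P_4: (-9)(-7) − (-14)(11) = 217
P_4→P_5: (-14)(-10) − (-8)(-7) = 84
P_5→P_6: (-8)(1) − (5)(-10) = 42
P_6→P_1: (5)(5) − (3)(1) = 22
Σ = 491
Area = |Σ|/2 = 245.5.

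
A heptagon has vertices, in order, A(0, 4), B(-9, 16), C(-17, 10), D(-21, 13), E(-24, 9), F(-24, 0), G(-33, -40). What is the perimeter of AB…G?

140

|AB| = √((-9)² + (12)²) = √225 = 15
|BC| = √((-8)² + (-6)²) = √100 = 10
|CD| = √((-4)² + (3)²) = √25 = 5
|DE| = √((-3)² + (-4)²) = √25 = 5
|EF| = √((0)² + (-9)²) = √81 = 9
|FG| = √((-9)² + (-40)²) = √1681 = 41
|GA| = √((33)² + (44)²) = √3025 = 55
Perimeter = 15 + 10 + 5 + 5 + 9 + 41 + 55 = 140.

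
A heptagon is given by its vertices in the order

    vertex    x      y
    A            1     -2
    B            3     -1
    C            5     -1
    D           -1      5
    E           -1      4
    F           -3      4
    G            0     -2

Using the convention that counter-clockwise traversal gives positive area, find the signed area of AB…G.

24

Apply Gauss's area formula: 2A = Σ (x_i·y_{i+1} − x_{i+1}·y_i), indices taken mod 7.
Σ = (5) + (2) + (24) + (1) + (8) + (6) + (2) = 48
Signed area = Σ/2 = 24 (positive ⇒ counter-clockwise traversal).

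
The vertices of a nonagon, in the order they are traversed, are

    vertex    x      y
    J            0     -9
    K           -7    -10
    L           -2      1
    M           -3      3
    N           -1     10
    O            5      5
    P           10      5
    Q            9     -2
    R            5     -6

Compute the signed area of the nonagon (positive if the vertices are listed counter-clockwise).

-177

Apply the shoelace formula: 2A = Σ (x_i·y_{i+1} − x_{i+1}·y_i), indices taken mod 9.
Σ = (-63) + (-27) + (-3) + (-27) + (-55) + (-25) + (-65) + (-44) + (-45) = -354
Signed area = Σ/2 = -177 (negative ⇒ clockwise traversal).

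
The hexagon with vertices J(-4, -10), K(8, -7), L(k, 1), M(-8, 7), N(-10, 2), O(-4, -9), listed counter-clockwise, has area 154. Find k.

The doubled signed area Σ (x_i y_{i+1} − x_{i+1} y_i) is linear in k.
With k=0 it equals 280; the coefficient of k is 14 (from the two edges through L).
So 14·k + 280 = 2·154 = 308 ⇒ k = 2.

2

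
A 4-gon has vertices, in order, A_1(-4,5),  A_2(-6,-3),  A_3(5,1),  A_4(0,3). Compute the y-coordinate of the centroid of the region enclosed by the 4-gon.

37/39

Apply the shoelace formula. First the cross-terms c_i = x_i·y_{i+1} − x_{i+1}·y_i:
  42, 9, 15, 12  ⇒  2A = 78, A = 39.
Then Σ (y_i + y_{i+1})·c_i = 222, so ȳ = 222 / (6·39) = 37/39.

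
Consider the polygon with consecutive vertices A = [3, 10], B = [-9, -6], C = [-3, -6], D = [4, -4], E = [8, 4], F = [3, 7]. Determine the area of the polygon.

122.5

Σ = (72) + (36) + (36) + (48) + (44) + (9) = 245
Area = |Σ|/2 = 122.5.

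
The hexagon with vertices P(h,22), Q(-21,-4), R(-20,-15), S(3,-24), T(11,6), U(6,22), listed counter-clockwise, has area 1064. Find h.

Write out the shoelace sum; only the two edges meeting at P involve h:
2·Area = [(6·22 − h·22) + (h·(-4) − (-21)·22)] + 1248
       = -26·h + 1842 = 2128
⇒ h = -11.

-11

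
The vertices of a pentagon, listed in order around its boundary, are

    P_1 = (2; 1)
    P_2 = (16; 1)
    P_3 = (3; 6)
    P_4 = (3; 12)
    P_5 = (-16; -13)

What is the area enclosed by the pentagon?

Σ = (-14) + (93) + (18) + (153) + (10) = 260
Area = |Σ|/2 = 130.

130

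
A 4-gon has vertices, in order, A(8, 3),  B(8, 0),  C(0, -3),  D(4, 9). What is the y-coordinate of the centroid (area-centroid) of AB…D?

2.25

Apply the shoelace (surveyor's) formula. First the cross-terms c_i = x_i·y_{i+1} − x_{i+1}·y_i:
  -24, -24, 12, -60  ⇒  2A = -96, A = -48.
Then Σ (y_i + y_{i+1})·c_i = -648, so ȳ = -648 / (6·(-48)) = 2.25.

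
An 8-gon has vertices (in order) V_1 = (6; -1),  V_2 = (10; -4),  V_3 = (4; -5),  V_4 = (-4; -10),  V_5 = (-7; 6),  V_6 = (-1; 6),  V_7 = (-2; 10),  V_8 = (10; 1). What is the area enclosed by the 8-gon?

Σ = (-14) + (-34) + (-60) + (-94) + (-36) + (2) + (-102) + (-16) = -354
Area = |Σ|/2 = 177.

177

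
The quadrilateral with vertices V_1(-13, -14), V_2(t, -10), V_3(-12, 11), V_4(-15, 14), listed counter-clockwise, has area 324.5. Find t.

10

Write out the shoelace sum; only the two edges meeting at V_2 involve t:
2·Area = [((-13)·(-10) − t·(-14)) + (t·11 − (-12)·(-10))] + 389
       = 25·t + 399 = 649
⇒ t = 10.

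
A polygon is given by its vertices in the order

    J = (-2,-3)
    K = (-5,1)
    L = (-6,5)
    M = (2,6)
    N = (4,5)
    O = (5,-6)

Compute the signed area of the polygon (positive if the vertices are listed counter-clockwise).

-86

J→K: (-2)(1) − (-5)(-3) = -17
K→L: (-5)(5) − (-6)(1) = -19
L→M: (-6)(6) − (2)(5) = -46
M→N: (2)(5) − (4)(6) = -14
N→O: (4)(-6) − (5)(5) = -49
O→J: (5)(-3) − (-2)(-6) = -27
Σ = -172
Signed area = Σ/2 = -86 (negative ⇒ clockwise traversal).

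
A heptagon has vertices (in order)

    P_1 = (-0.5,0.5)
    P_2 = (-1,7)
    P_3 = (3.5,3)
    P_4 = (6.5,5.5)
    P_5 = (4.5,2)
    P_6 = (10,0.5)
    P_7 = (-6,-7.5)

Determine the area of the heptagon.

Σ = (-3) + (-27.5) + (-0.25) + (-11.75) + (-17.75) + (-72) + (-6.75) = -139
Area = |Σ|/2 = 69.5.

69.5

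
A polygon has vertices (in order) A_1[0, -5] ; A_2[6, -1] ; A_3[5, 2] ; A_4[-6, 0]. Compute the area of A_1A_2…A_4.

Σ = (30) + (17) + (12) + (30) = 89
Area = |Σ|/2 = 44.5.

44.5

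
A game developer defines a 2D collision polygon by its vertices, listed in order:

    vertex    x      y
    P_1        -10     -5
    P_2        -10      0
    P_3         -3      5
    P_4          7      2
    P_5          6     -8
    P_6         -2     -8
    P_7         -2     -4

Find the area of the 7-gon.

155.5

Σ = (-50) + (-50) + (-41) + (-68) + (-64) + (-8) + (-30) = -311
Area = |Σ|/2 = 155.5.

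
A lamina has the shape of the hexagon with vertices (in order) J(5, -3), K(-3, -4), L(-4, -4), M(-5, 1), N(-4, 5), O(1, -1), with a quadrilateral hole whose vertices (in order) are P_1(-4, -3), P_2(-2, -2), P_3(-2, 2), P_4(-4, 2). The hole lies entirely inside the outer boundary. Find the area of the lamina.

29.5

Outer boundary:
Cross-terms: -29, -4, -24, -21, -1, 2  ⇒  Σ = -77
Area = |Σ|/2 = 38.5.
Hole:
Σ = (2) + (-8) + (4) + (20) = 18
Area = |Σ|/2 = 9.
Net area = 38.5 − 9 = 29.5.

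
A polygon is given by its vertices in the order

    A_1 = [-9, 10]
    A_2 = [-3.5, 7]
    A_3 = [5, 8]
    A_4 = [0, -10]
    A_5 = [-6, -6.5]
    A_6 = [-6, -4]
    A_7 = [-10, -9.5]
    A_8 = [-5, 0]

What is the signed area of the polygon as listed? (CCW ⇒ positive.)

Apply Gauss's area formula: 2A = Σ (x_i·y_{i+1} − x_{i+1}·y_i), indices taken mod 8.
Cross-terms: -28, -63, -50, -60, -15, 17, -47.5, -50  ⇒  Σ = -296.5
Signed area = Σ/2 = -148.25 (negative ⇒ clockwise traversal).

-148.25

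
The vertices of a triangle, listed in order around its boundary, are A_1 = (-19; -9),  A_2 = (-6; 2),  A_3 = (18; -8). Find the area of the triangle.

Apply the surveyor's formula: 2A = Σ (x_i·y_{i+1} − x_{i+1}·y_i), indices taken mod 3.
Σ = (-92) + (12) + (-314) = -394
Area = |Σ|/2 = 197.

197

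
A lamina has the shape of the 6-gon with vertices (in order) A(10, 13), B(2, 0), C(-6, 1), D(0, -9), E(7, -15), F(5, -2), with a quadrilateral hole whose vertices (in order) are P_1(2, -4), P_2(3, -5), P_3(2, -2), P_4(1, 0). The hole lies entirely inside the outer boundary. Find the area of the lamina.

117.5

Outer boundary:
Apply the shoelace (surveyor's) formula: 2A = Σ (x_i·y_{i+1} − x_{i+1}·y_i), indices taken mod 6.
Σ = (-26) + (2) + (54) + (63) + (61) + (85) = 239
Area = |Σ|/2 = 119.5.
Hole:
Apply the shoelace formula: 2A = Σ (x_i·y_{i+1} − x_{i+1}·y_i), indices taken mod 4.
Σ = (2) + (4) + (2) + (-4) = 4
Area = |Σ|/2 = 2.
Net area = 119.5 − 2 = 117.5.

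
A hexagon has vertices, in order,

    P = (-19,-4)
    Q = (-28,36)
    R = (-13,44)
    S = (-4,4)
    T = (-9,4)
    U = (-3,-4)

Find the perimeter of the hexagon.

|PQ| = √((-9)² + (40)²) = √1681 = 41
|QR| = √((15)² + (8)²) = √289 = 17
|RS| = √((9)² + (-40)²) = √1681 = 41
|ST| = √((-5)² + (0)²) = √25 = 5
|TU| = √((6)² + (-8)²) = √100 = 10
|UP| = √((-16)² + (0)²) = √256 = 16
Perimeter = 41 + 17 + 41 + 5 + 10 + 16 = 130.

130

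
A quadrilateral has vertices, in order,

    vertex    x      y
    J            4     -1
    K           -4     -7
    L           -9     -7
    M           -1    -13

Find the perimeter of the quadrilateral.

38

|JK| = √((-8)² + (-6)²) = √100 = 10
|KL| = √((-5)² + (0)²) = √25 = 5
|LM| = √((8)² + (-6)²) = √100 = 10
|MJ| = √((5)² + (12)²) = √169 = 13
Perimeter = 10 + 5 + 10 + 13 = 38.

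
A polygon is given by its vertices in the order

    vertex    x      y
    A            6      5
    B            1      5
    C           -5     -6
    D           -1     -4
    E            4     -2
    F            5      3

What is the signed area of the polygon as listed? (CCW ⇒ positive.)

52.5

Apply Gauss's area formula: 2A = Σ (x_i·y_{i+1} − x_{i+1}·y_i), indices taken mod 6.
Σ = (25) + (19) + (14) + (18) + (22) + (7) = 105
Signed area = Σ/2 = 52.5 (positive ⇒ counter-clockwise traversal).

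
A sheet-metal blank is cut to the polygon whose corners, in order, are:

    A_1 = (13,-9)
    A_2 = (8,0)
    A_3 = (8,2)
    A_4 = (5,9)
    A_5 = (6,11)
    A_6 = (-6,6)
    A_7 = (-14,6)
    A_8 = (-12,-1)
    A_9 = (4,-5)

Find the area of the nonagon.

240

Apply Gauss's area formula: 2A = Σ (x_i·y_{i+1} − x_{i+1}·y_i), indices taken mod 9.
Σ = (72) + (16) + (62) + (1) + (102) + (48) + (86) + (64) + (29) = 480
Area = |Σ|/2 = 240.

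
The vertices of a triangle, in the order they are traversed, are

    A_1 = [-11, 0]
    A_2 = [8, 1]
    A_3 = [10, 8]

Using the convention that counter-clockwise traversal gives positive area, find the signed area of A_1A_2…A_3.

Apply the surveyor's formula: 2A = Σ (x_i·y_{i+1} − x_{i+1}·y_i), indices taken mod 3.
Cross-terms: -11, 54, 88  ⇒  Σ = 131
Signed area = Σ/2 = 65.5 (positive ⇒ counter-clockwise traversal).

65.5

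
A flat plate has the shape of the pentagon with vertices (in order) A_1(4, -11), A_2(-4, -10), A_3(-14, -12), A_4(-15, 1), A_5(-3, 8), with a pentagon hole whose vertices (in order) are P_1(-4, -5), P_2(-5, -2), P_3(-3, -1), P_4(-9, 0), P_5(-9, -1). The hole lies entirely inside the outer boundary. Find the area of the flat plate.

231.5

Outer boundary:
Cross-terms: -84, -92, -194, -117, 1  ⇒  Σ = -486
Area = |Σ|/2 = 243.
Hole:
Apply the shoelace formula: 2A = Σ (x_i·y_{i+1} − x_{i+1}·y_i), indices taken mod 5.
Cross-terms: -17, -1, -9, 9, 41  ⇒  Σ = 23
Area = |Σ|/2 = 11.5.
Net area = 243 − 11.5 = 231.5.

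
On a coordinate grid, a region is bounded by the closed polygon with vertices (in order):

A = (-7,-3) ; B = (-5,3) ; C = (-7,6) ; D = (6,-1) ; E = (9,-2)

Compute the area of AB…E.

Apply the shoelace formula: 2A = Σ (x_i·y_{i+1} − x_{i+1}·y_i), indices taken mod 5.
Cross-terms: -36, -9, -29, -3, -41  ⇒  Σ = -118
Area = |Σ|/2 = 59.

59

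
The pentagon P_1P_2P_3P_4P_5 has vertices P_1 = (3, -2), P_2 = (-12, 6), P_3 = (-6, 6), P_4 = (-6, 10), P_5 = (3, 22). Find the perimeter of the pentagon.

66

|P_1P_2| = √((-15)² + (8)²) = √289 = 17
|P_2P_3| = √((6)² + (0)²) = √36 = 6
|P_3P_4| = √((0)² + (4)²) = √16 = 4
|P_4P_5| = √((9)² + (12)²) = √225 = 15
|P_5P_1| = √((0)² + (-24)²) = √576 = 24
Perimeter = 17 + 6 + 4 + 15 + 24 = 66.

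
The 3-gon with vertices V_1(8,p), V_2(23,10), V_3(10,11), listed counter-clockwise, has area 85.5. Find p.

-2

Write out the shoelace sum; only the two edges meeting at V_1 involve p:
2·Area = [(10·p − 8·11) + (8·10 − 23·p)] + 153
       = -13·p + 145 = 171
⇒ p = -2.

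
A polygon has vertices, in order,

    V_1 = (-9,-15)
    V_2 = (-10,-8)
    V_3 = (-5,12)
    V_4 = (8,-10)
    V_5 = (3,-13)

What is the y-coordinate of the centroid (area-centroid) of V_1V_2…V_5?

Apply the shoelace (surveyor's) formula. First the cross-terms c_i = x_i·y_{i+1} − x_{i+1}·y_i:
  -78, -160, -46, -74, -162  ⇒  2A = -520, A = -260.
Then Σ (y_i + y_{i+1})·c_i = 7300, so ȳ = 7300 / (6·(-260)) = -365/78.

-365/78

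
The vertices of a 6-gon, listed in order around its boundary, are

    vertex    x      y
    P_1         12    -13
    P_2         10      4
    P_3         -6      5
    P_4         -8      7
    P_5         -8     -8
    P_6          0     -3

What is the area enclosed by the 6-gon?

Apply the shoelace (surveyor's) formula: 2A = Σ (x_i·y_{i+1} − x_{i+1}·y_i), indices taken mod 6.
P_1→P_2: (12)(4) − (10)(-13) = 178
P_2→P_3: (10)(5) − (-6)(4) = 74
P_3→P_4: (-6)(7) − (-8)(5) = -2
P_4→P_5: (-8)(-8) − (-8)(7) = 120
P_5→P_6: (-8)(-3) − (0)(-8) = 24
P_6→P_1: (0)(-13) − (12)(-3) = 36
Σ = 430
Area = |Σ|/2 = 215.

215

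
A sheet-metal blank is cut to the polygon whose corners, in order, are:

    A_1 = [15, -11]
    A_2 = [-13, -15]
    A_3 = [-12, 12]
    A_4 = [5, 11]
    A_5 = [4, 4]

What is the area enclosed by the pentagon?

512

A_1→A_2: (15)(-15) − (-13)(-11) = -368
A_2→A_3: (-13)(12) − (-12)(-15) = -336
A_3→A_4: (-12)(11) − (5)(12) = -192
A_4→A_5: (5)(4) − (4)(11) = -24
A_5→A_1: (4)(-11) − (15)(4) = -104
Σ = -1024
Area = |Σ|/2 = 512.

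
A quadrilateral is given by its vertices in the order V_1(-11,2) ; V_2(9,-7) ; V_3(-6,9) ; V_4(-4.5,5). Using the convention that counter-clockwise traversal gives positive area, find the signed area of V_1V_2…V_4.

77.25

Apply Gauss's area formula: 2A = Σ (x_i·y_{i+1} − x_{i+1}·y_i), indices taken mod 4.
Cross-terms: 59, 39, 10.5, 46  ⇒  Σ = 154.5
Signed area = Σ/2 = 77.25 (positive ⇒ counter-clockwise traversal).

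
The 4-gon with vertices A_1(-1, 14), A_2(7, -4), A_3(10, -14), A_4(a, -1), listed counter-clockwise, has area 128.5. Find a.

Write out the shoelace sum; only the two edges meeting at A_4 involve a:
2·Area = [(10·(-1) − a·(-14)) + (a·14 − (-1)·(-1))] + -152
       = 28·a + -163 = 257
⇒ a = 15.

15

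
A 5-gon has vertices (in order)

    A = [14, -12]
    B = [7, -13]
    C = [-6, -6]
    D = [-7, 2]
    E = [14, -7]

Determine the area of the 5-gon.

Σ = (-98) + (-120) + (-54) + (21) + (-70) = -321
Area = |Σ|/2 = 160.5.

160.5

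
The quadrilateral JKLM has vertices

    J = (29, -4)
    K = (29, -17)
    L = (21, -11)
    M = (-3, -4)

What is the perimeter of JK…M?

|JK| = √((0)² + (-13)²) = √169 = 13
|KL| = √((-8)² + (6)²) = √100 = 10
|LM| = √((-24)² + (7)²) = √625 = 25
|MJ| = √((32)² + (0)²) = √1024 = 32
Perimeter = 13 + 10 + 25 + 32 = 80.

80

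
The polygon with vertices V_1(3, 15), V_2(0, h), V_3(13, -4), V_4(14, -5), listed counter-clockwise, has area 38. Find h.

14

Write out the shoelace sum; only the two edges meeting at V_2 involve h:
2·Area = [(3·h − 0·15) + (0·(-4) − 13·h)] + 216
       = -10·h + 216 = 76
⇒ h = 14.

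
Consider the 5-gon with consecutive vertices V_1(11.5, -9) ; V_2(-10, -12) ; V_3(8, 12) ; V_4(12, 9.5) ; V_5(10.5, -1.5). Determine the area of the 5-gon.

Cross-terms: -228, -24, -68, -117.75, -77.25  ⇒  Σ = -515
Area = |Σ|/2 = 257.5.

257.5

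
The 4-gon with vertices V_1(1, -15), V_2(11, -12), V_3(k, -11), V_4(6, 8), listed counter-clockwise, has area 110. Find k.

Write out the shoelace sum; only the two edges meeting at V_3 involve k:
2·Area = [(11·(-11) − k·(-12)) + (k·8 − 6·(-11))] + 55
       = 20·k + 0 = 220
⇒ k = 11.

11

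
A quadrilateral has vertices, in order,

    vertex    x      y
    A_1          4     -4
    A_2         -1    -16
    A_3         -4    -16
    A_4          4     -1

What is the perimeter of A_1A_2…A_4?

|A_1A_2| = √((-5)² + (-12)²) = √169 = 13
|A_2A_3| = √((-3)² + (0)²) = √9 = 3
|A_3A_4| = √((8)² + (15)²) = √289 = 17
|A_4A_1| = √((0)² + (-3)²) = √9 = 3
Perimeter = 13 + 3 + 17 + 3 = 36.

36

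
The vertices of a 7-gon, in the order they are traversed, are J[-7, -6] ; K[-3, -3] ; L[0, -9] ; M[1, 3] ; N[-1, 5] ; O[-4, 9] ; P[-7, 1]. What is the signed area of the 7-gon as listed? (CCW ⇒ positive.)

83

Apply Gauss's area formula: 2A = Σ (x_i·y_{i+1} − x_{i+1}·y_i), indices taken mod 7.
Σ = (3) + (27) + (9) + (8) + (11) + (59) + (49) = 166
Signed area = Σ/2 = 83 (positive ⇒ counter-clockwise traversal).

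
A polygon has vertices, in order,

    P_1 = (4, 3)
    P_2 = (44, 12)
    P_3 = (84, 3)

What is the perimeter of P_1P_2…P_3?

162

|P_1P_2| = √((40)² + (9)²) = √1681 = 41
|P_2P_3| = √((40)² + (-9)²) = √1681 = 41
|P_3P_1| = √((-80)² + (0)²) = √6400 = 80
Perimeter = 41 + 41 + 80 = 162.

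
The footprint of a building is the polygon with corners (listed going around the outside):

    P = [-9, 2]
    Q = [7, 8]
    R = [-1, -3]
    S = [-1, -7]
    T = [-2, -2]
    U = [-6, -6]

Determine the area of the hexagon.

86.5

Cross-terms: -86, -13, 4, -12, 0, -66  ⇒  Σ = -173
Area = |Σ|/2 = 86.5.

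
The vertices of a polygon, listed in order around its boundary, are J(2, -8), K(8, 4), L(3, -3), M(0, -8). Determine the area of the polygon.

Apply the surveyor's formula: 2A = Σ (x_i·y_{i+1} − x_{i+1}·y_i), indices taken mod 4.
Cross-terms: 72, -36, -24, 16  ⇒  Σ = 28
Area = |Σ|/2 = 14.

14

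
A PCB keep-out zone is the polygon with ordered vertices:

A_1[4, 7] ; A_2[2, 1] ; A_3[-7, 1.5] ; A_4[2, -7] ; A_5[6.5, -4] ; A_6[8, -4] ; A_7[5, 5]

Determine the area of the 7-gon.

Apply the shoelace (surveyor's) formula: 2A = Σ (x_i·y_{i+1} − x_{i+1}·y_i), indices taken mod 7.
Σ = (-10) + (10) + (46) + (37.5) + (6) + (60) + (15) = 164.5
Area = |Σ|/2 = 82.25.

82.25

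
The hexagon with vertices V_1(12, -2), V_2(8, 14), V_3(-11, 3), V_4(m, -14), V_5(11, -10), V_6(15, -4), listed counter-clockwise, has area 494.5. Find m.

-15

The doubled signed area Σ (x_i y_{i+1} − x_{i+1} y_i) is linear in m.
With m=0 it equals 794; the coefficient of m is -13 (from the two edges through V_4).
So -13·m + 794 = 2·494.5 = 989 ⇒ m = -15.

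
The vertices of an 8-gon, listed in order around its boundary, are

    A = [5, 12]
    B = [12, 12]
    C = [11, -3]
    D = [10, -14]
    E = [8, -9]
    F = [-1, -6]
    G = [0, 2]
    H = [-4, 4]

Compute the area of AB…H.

236.5

Apply the shoelace formula: 2A = Σ (x_i·y_{i+1} − x_{i+1}·y_i), indices taken mod 8.
Σ = (-84) + (-168) + (-124) + (22) + (-57) + (-2) + (8) + (-68) = -473
Area = |Σ|/2 = 236.5.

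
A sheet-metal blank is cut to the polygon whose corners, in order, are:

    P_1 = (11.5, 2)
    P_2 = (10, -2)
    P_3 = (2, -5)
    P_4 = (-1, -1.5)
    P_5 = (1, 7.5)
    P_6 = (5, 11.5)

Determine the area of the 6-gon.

125.625

Apply the surveyor's formula: 2A = Σ (x_i·y_{i+1} − x_{i+1}·y_i), indices taken mod 6.
P_1→P_2: (11.5)(-2) − (10)(2) = -43
P_2→P_3: (10)(-5) − (2)(-2) = -46
P_3→P_4: (2)(-1.5) − (-1)(-5) = -8
P_4→P_5: (-1)(7.5) − (1)(-1.5) = -6
P_5→P_6: (1)(11.5) − (5)(7.5) = -26
P_6→P_1: (5)(2) − (11.5)(11.5) = -122.25
Σ = -251.25
Area = |Σ|/2 = 125.625.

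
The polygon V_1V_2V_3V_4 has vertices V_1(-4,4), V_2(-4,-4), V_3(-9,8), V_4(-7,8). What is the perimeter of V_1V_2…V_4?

28

|V_1V_2| = √((0)² + (-8)²) = √64 = 8
|V_2V_3| = √((-5)² + (12)²) = √169 = 13
|V_3V_4| = √((2)² + (0)²) = √4 = 2
|V_4V_1| = √((3)² + (-4)²) = √25 = 5
Perimeter = 8 + 13 + 2 + 5 = 28.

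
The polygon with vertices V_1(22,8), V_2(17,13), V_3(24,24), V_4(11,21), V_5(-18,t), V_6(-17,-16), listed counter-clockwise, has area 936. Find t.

18

Write out the shoelace sum; only the two edges meeting at V_5 involve t:
2·Area = [(11·t − (-18)·21) + ((-18)·(-16) − (-17)·t)] + 702
       = 28·t + 1368 = 1872
⇒ t = 18.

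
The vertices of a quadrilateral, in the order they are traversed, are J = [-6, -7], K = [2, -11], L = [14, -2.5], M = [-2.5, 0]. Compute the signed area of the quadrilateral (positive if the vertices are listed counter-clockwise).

120.125

J→K: (-6)(-11) − (2)(-7) = 80
K→L: (2)(-2.5) − (14)(-11) = 149
L→M: (14)(0) − (-2.5)(-2.5) = -6.25
M→J: (-2.5)(-7) − (-6)(0) = 17.5
Σ = 240.25
Signed area = Σ/2 = 120.125 (positive ⇒ counter-clockwise traversal).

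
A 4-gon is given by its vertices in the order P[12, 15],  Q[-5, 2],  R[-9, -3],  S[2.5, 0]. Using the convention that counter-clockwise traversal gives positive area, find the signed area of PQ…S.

Apply the surveyor's formula: 2A = Σ (x_i·y_{i+1} − x_{i+1}·y_i), indices taken mod 4.
Cross-terms: 99, 33, 7.5, 37.5  ⇒  Σ = 177
Signed area = Σ/2 = 88.5 (positive ⇒ counter-clockwise traversal).

88.5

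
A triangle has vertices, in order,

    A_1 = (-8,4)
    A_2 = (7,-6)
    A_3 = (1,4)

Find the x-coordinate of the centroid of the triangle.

0

Apply the shoelace (surveyor's) formula. First the cross-terms c_i = x_i·y_{i+1} − x_{i+1}·y_i:
  20, 34, 36  ⇒  2A = 90, A = 45.
Then Σ (x_i + x_{i+1})·c_i = 0, so x̄ = 0 / (6·45) = 0.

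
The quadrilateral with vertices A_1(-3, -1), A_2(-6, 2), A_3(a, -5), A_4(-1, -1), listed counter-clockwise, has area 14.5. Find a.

Write out the shoelace sum; only the two edges meeting at A_3 involve a:
2·Area = [((-6)·(-5) − a·2) + (a·(-1) − (-1)·(-5))] + -14
       = -3·a + 11 = 29
⇒ a = -6.

-6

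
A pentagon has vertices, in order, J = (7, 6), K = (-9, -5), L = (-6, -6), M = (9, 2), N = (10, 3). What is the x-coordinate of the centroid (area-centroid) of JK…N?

4/3

Apply the shoelace formula. First the cross-terms c_i = x_i·y_{i+1} − x_{i+1}·y_i:
  19, 24, 42, 7, 39  ⇒  2A = 131, A = 65.5.
Then Σ (x_i + x_{i+1})·c_i = 524, so x̄ = 524 / (6·65.5) = 4/3.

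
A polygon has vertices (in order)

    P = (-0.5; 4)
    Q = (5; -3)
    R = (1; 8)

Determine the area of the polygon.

16.25

Σ = (-18.5) + (43) + (8) = 32.5
Area = |Σ|/2 = 16.25.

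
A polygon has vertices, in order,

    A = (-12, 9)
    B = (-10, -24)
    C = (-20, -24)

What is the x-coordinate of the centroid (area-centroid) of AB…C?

-14

Apply the shoelace formula. First the cross-terms c_i = x_i·y_{i+1} − x_{i+1}·y_i:
  378, -240, -468  ⇒  2A = -330, A = -165.
Then Σ (x_i + x_{i+1})·c_i = 13860, so x̄ = 13860 / (6·(-165)) = -14.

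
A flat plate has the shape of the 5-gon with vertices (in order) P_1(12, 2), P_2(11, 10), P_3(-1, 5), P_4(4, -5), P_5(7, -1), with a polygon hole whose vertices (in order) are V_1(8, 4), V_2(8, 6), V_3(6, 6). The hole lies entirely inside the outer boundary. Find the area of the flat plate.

Outer boundary:
Σ = (98) + (65) + (-15) + (31) + (26) = 205
Area = |Σ|/2 = 102.5.
Hole:
Apply Gauss's area formula: 2A = Σ (x_i·y_{i+1} − x_{i+1}·y_i), indices taken mod 3.
Σ = (16) + (12) + (-24) = 4
Area = |Σ|/2 = 2.
Net area = 102.5 − 2 = 100.5.

100.5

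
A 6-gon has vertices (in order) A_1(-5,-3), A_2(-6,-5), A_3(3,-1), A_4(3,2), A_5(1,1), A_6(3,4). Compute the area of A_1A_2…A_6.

Apply the shoelace formula: 2A = Σ (x_i·y_{i+1} − x_{i+1}·y_i), indices taken mod 6.
Σ = (7) + (21) + (9) + (1) + (1) + (11) = 50
Area = |Σ|/2 = 25.

25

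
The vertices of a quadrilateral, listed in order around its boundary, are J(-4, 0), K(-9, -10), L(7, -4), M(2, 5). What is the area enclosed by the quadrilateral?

Apply the surveyor's formula: 2A = Σ (x_i·y_{i+1} − x_{i+1}·y_i), indices taken mod 4.
Σ = (40) + (106) + (43) + (20) = 209
Area = |Σ|/2 = 104.5.

104.5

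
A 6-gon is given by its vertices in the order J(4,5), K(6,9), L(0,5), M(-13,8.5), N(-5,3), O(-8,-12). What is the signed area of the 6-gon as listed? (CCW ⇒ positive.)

Apply the shoelace (surveyor's) formula: 2A = Σ (x_i·y_{i+1} − x_{i+1}·y_i), indices taken mod 6.
Cross-terms: 6, 30, 65, 3.5, 84, 8  ⇒  Σ = 196.5
Signed area = Σ/2 = 98.25 (positive ⇒ counter-clockwise traversal).

98.25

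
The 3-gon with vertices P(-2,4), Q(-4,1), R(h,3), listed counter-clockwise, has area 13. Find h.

Write out the shoelace sum; only the two edges meeting at R involve h:
2·Area = [((-4)·3 − h·1) + (h·4 − (-2)·3)] + 14
       = 3·h + 8 = 26
⇒ h = 6.

6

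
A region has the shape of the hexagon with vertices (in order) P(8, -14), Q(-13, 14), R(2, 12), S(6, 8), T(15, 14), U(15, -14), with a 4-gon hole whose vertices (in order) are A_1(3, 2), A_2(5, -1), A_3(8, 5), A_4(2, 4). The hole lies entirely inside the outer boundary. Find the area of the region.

Outer boundary:
Apply the shoelace formula: 2A = Σ (x_i·y_{i+1} − x_{i+1}·y_i), indices taken mod 6.
Σ = (-70) + (-184) + (-56) + (-36) + (-420) + (-98) = -864
Area = |Σ|/2 = 432.
Hole:
Apply the shoelace formula: 2A = Σ (x_i·y_{i+1} − x_{i+1}·y_i), indices taken mod 4.
A_1→A_2: (3)(-1) − (5)(2) = -13
A_2→A_3: (5)(5) − (8)(-1) = 33
A_3→A_4: (8)(4) − (2)(5) = 22
A_4→A_1: (2)(2) − (3)(4) = -8
Σ = 34
Area = |Σ|/2 = 17.
Net area = 432 − 17 = 415.

415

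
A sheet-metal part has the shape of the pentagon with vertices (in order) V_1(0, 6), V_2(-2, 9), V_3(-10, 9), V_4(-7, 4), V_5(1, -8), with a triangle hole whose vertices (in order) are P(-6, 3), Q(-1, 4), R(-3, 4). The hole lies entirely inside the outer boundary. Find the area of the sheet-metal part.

Outer boundary:
Σ = (12) + (72) + (23) + (52) + (6) = 165
Area = |Σ|/2 = 82.5.
Hole:
Apply the shoelace (surveyor's) formula: 2A = Σ (x_i·y_{i+1} − x_{i+1}·y_i), indices taken mod 3.
Σ = (-21) + (8) + (15) = 2
Area = |Σ|/2 = 1.
Net area = 82.5 − 1 = 81.5.

81.5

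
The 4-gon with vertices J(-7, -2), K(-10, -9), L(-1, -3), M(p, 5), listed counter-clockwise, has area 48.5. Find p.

The doubled signed area Σ (x_i y_{i+1} − x_{i+1} y_i) is linear in p.
With p=0 it equals 94; the coefficient of p is 1 (from the two edges through M).
So 1·p + 94 = 2·48.5 = 97 ⇒ p = 3.

3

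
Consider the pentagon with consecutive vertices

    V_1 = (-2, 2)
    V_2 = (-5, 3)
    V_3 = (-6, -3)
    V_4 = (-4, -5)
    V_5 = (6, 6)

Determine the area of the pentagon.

Apply Gauss's area formula: 2A = Σ (x_i·y_{i+1} − x_{i+1}·y_i), indices taken mod 5.
Σ = (4) + (33) + (18) + (6) + (24) = 85
Area = |Σ|/2 = 42.5.

42.5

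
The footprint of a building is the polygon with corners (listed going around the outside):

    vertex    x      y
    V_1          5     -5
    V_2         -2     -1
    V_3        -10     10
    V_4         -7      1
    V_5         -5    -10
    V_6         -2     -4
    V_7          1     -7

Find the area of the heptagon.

69

Apply the surveyor's formula: 2A = Σ (x_i·y_{i+1} − x_{i+1}·y_i), indices taken mod 7.
Cross-terms: -15, -30, 60, 75, 0, 18, 30  ⇒  Σ = 138
Area = |Σ|/2 = 69.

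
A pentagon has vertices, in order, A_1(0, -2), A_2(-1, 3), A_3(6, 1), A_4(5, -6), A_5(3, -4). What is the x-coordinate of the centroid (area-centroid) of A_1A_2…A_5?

Apply Gauss's area formula. First the cross-terms c_i = x_i·y_{i+1} − x_{i+1}·y_i:
  -2, -19, -41, -2, -6  ⇒  2A = -70, A = -35.
Then Σ (x_i + x_{i+1})·c_i = -578, so x̄ = -578 / (6·(-35)) = 289/105.

289/105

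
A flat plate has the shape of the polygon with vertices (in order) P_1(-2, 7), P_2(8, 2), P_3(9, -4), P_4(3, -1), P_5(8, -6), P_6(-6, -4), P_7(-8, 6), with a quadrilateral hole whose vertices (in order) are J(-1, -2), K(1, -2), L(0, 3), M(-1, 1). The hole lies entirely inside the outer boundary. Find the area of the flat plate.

142

Outer boundary:
Apply the shoelace formula: 2A = Σ (x_i·y_{i+1} − x_{i+1}·y_i), indices taken mod 7.
Σ = (-60) + (-50) + (3) + (-10) + (-68) + (-68) + (-44) = -297
Area = |Σ|/2 = 148.5.
Hole:
Apply the shoelace (surveyor's) formula: 2A = Σ (x_i·y_{i+1} − x_{i+1}·y_i), indices taken mod 4.
Cross-terms: 4, 3, 3, 3  ⇒  Σ = 13
Area = |Σ|/2 = 6.5.
Net area = 148.5 − 6.5 = 142.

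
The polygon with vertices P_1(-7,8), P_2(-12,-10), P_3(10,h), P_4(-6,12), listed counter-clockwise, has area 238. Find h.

The doubled signed area Σ (x_i y_{i+1} − x_{i+1} y_i) is linear in h.
With h=0 it equals 422; the coefficient of h is -6 (from the two edges through P_3).
So -6·h + 422 = 2·238 = 476 ⇒ h = -9.

-9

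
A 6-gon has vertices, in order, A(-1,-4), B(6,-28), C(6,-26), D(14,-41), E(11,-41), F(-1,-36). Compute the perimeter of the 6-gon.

|AB| = √((7)² + (-24)²) = √625 = 25
|BC| = √((0)² + (2)²) = √4 = 2
|CD| = √((8)² + (-15)²) = √289 = 17
|DE| = √((-3)² + (0)²) = √9 = 3
|EF| = √((-12)² + (5)²) = √169 = 13
|FA| = √((0)² + (32)²) = √1024 = 32
Perimeter = 25 + 2 + 17 + 3 + 13 + 32 = 92.

92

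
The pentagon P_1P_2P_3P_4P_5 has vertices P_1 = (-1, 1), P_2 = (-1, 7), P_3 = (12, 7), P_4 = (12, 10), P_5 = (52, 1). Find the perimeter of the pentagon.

|P_1P_2| = √((0)² + (6)²) = √36 = 6
|P_2P_3| = √((13)² + (0)²) = √169 = 13
|P_3P_4| = √((0)² + (3)²) = √9 = 3
|P_4P_5| = √((40)² + (-9)²) = √1681 = 41
|P_5P_1| = √((-53)² + (0)²) = √2809 = 53
Perimeter = 6 + 13 + 3 + 41 + 53 = 116.

116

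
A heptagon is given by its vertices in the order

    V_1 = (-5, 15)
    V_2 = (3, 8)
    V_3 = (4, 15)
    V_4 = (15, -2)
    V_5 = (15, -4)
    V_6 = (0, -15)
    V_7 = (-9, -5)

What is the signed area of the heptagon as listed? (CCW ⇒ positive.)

Apply Gauss's area formula: 2A = Σ (x_i·y_{i+1} − x_{i+1}·y_i), indices taken mod 7.
Cross-terms: -85, 13, -233, -30, -225, -135, -160  ⇒  Σ = -855
Signed area = Σ/2 = -427.5 (negative ⇒ clockwise traversal).

-427.5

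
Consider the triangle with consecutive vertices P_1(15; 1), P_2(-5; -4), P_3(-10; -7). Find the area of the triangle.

17.5

Apply the shoelace (surveyor's) formula: 2A = Σ (x_i·y_{i+1} − x_{i+1}·y_i), indices taken mod 3.
Σ = (-55) + (-5) + (95) = 35
Area = |Σ|/2 = 17.5.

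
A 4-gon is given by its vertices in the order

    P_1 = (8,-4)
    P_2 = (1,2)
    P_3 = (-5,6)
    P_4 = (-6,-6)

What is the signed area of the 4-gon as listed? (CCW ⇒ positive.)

Cross-terms: 20, 16, 66, 72  ⇒  Σ = 174
Signed area = Σ/2 = 87 (positive ⇒ counter-clockwise traversal).

87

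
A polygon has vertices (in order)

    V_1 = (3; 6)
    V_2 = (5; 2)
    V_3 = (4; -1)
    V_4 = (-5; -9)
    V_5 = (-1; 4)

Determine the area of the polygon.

62.5

Apply Gauss's area formula: 2A = Σ (x_i·y_{i+1} − x_{i+1}·y_i), indices taken mod 5.
Cross-terms: -24, -13, -41, -29, -18  ⇒  Σ = -125
Area = |Σ|/2 = 62.5.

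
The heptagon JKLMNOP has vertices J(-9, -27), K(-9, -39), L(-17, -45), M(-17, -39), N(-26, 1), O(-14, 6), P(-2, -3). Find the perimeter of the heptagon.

|JK| = √((0)² + (-12)²) = √144 = 12
|KL| = √((-8)² + (-6)²) = √100 = 10
|LM| = √((0)² + (6)²) = √36 = 6
|MN| = √((-9)² + (40)²) = √1681 = 41
|NO| = √((12)² + (5)²) = √169 = 13
|OP| = √((12)² + (-9)²) = √225 = 15
|PJ| = √((-7)² + (-24)²) = √625 = 25
Perimeter = 12 + 10 + 6 + 41 + 13 + 15 + 25 = 122.

122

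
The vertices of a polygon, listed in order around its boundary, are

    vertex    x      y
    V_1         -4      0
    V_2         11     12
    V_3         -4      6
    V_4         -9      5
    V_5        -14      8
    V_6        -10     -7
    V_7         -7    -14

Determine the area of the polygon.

Apply the shoelace (surveyor's) formula: 2A = Σ (x_i·y_{i+1} − x_{i+1}·y_i), indices taken mod 7.
Cross-terms: -48, 114, 34, -2, 178, 91, -56  ⇒  Σ = 311
Area = |Σ|/2 = 155.5.

155.5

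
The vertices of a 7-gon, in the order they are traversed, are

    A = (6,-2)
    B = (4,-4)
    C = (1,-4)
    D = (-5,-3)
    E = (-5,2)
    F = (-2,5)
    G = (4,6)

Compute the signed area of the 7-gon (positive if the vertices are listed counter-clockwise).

-86.5

A→B: (6)(-4) − (4)(-2) = -16
B→C: (4)(-4) − (1)(-4) = -12
C→D: (1)(-3) − (-5)(-4) = -23
D→E: (-5)(2) − (-5)(-3) = -25
E→F: (-5)(5) − (-2)(2) = -21
F→G: (-2)(6) − (4)(5) = -32
G→A: (4)(-2) − (6)(6) = -44
Σ = -173
Signed area = Σ/2 = -86.5 (negative ⇒ clockwise traversal).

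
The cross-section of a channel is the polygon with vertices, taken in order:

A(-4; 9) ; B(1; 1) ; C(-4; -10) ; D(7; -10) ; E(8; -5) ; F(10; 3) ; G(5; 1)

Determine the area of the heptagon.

Σ = (-13) + (-6) + (110) + (45) + (74) + (-5) + (49) = 254
Area = |Σ|/2 = 127.

127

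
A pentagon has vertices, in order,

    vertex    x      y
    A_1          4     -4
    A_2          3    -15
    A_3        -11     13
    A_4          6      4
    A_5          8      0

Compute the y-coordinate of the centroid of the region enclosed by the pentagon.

91/108

Apply the shoelace formula. First the cross-terms c_i = x_i·y_{i+1} − x_{i+1}·y_i:
  -48, -126, -122, -32, -32  ⇒  2A = -360, A = -180.
Then Σ (y_i + y_{i+1})·c_i = -910, so ȳ = -910 / (6·(-180)) = 91/108.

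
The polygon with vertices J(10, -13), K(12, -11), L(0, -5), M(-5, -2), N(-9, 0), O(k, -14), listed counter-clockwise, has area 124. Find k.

-3

Write out the shoelace sum; only the two edges meeting at O involve k:
2·Area = [((-9)·(-14) − k·0) + (k·(-13) − 10·(-14))] + -57
       = -13·k + 209 = 248
⇒ k = -3.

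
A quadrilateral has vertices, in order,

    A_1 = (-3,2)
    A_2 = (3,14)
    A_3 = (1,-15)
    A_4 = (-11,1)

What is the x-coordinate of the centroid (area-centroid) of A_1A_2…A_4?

-167/87

Apply Gauss's area formula. First the cross-terms c_i = x_i·y_{i+1} − x_{i+1}·y_i:
  -48, -59, -164, -19  ⇒  2A = -290, A = -145.
Then Σ (x_i + x_{i+1})·c_i = 1670, so x̄ = 1670 / (6·(-145)) = -167/87.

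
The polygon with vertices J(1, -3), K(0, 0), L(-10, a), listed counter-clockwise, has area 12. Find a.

The doubled signed area Σ (x_i y_{i+1} − x_{i+1} y_i) is linear in a.
With a=0 it equals 30; the coefficient of a is -1 (from the two edges through L).
So -1·a + 30 = 2·12 = 24 ⇒ a = 6.

6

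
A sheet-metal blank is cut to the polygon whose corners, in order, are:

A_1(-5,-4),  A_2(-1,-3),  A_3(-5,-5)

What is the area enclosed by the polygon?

Apply Gauss's area formula: 2A = Σ (x_i·y_{i+1} − x_{i+1}·y_i), indices taken mod 3.
Cross-terms: 11, -10, -5  ⇒  Σ = -4
Area = |Σ|/2 = 2.

2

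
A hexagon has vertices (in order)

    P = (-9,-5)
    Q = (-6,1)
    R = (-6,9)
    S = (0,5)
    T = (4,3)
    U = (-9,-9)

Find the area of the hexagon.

Σ = (-39) + (-48) + (-30) + (-20) + (-9) + (-36) = -182
Area = |Σ|/2 = 91.

91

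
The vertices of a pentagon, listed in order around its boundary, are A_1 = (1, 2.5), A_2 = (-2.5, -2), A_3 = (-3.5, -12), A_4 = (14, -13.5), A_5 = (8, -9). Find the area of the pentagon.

Apply Gauss's area formula: 2A = Σ (x_i·y_{i+1} − x_{i+1}·y_i), indices taken mod 5.
Σ = (4.25) + (23) + (215.25) + (-18) + (29) = 253.5
Area = |Σ|/2 = 126.75.

126.75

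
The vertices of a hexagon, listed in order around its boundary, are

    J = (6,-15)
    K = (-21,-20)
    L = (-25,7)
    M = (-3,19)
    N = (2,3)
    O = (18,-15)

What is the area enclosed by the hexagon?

923.5

J→K: (6)(-20) − (-21)(-15) = -435
K→L: (-21)(7) − (-25)(-20) = -647
L→M: (-25)(19) − (-3)(7) = -454
M→N: (-3)(3) − (2)(19) = -47
N→O: (2)(-15) − (18)(3) = -84
O→J: (18)(-15) − (6)(-15) = -180
Σ = -1847
Area = |Σ|/2 = 923.5.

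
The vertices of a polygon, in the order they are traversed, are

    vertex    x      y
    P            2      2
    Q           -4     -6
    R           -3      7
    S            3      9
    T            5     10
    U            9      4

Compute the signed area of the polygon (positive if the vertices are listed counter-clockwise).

-86.5

Apply the surveyor's formula: 2A = Σ (x_i·y_{i+1} − x_{i+1}·y_i), indices taken mod 6.
P→Q: (2)(-6) − (-4)(2) = -4
Q→R: (-4)(7) − (-3)(-6) = -46
R→S: (-3)(9) − (3)(7) = -48
S→T: (3)(10) − (5)(9) = -15
T→U: (5)(4) − (9)(10) = -70
U→P: (9)(2) − (2)(4) = 10
Σ = -173
Signed area = Σ/2 = -86.5 (negative ⇒ clockwise traversal).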